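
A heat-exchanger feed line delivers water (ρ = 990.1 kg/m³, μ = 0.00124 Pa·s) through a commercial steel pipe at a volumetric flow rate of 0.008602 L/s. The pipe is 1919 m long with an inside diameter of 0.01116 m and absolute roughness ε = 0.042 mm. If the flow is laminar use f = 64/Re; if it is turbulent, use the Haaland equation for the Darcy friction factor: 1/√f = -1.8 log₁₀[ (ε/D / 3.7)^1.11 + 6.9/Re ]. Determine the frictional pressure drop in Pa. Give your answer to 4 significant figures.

Q = 0.008602 L/s = 0.008602/1000 = 8.602e-06 m³/s.
Cross-sectional area A = πD²/4 = π(0.01116)²/4 = 9.782e-05 m²; mean velocity V = Q/A = 8.602e-06/9.782e-05 = 0.08794 m/s.
Reynolds number Re = ρVD/μ = 990.1 · 0.08794 · 0.01116 / 0.00124 = 783.6.
Re < 2300 → laminar flow, so f = 64/Re = 64/783.6 = 0.08167 (the turbulent correlation is not needed).
Darcy-Weisbach: ΔP = f(L/D)(ρV²/2) = 0.08167·(1919/0.01116)·(990.1·0.08794²/2) = 0.08167·1.72e+05·3.828 = 5.376e+04 Pa.

ΔP ≈ 53760 Pa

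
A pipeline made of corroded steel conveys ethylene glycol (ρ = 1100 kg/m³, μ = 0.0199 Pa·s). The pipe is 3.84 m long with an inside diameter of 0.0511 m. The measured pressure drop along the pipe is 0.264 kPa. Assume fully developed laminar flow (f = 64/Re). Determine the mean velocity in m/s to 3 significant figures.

V ≈ 0.282 m/s

For laminar flow, f = 64/Re with Re = ρVD/μ, so Darcy-Weisbach reduces to ΔP = 32μLV/D². Solving for V: V = ΔP·D²/(32μL) = 264·(0.0511)²/(32·0.0199·3.84) = 0.2819 m/s.
Check: Re = ρVD/μ = 1100·0.2819·0.0511/0.0199 = 796.3 < 2300, so the laminar assumption holds.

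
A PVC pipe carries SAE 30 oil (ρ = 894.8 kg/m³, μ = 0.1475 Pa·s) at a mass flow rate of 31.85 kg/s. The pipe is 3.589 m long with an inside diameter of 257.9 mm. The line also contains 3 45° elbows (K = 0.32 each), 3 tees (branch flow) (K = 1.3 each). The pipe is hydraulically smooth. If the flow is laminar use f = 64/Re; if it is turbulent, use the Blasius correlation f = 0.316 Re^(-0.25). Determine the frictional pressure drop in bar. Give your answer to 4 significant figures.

ΔP ≈ 0.01183 bar

A = πD²/4 = π(0.2579)²/4 = 0.05224 m²; mean velocity V = ṁ/(ρA) = 31.85/(894.8 · 0.05224) = 0.6814 m/s.
Reynolds number Re = ρVD/μ = 894.8 · 0.6814 · 0.2579 / 0.147 = 1066.
Re < 2300 → laminar flow, so f = 64/Re = 64/1066 = 0.06003 (the turbulent correlation is not needed).
Total minor-loss coefficient ΣK = 3·0.32 + 3·1.3 = 4.86.
ΔP = [f·L/D + ΣK]·(ρV²/2) = [0.06003·3.589/0.2579 + 4.86]·(894.8·0.6814²/2) = [0.8355 + 4.86]·207.7 = 1183 Pa.
ΔP = 1183 Pa = 0.01183 bar.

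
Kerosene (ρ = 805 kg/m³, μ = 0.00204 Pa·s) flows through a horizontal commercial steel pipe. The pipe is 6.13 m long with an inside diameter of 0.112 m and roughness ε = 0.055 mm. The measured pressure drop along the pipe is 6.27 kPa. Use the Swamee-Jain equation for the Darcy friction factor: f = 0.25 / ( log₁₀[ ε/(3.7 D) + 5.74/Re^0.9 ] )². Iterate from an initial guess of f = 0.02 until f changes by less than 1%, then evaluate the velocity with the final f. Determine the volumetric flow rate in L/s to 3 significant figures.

Rearranging Darcy-Weisbach: V = √(2·ΔP·D/(f·L·ρ)). With ε/D = 5.5e-05/0.112 = 0.000491, iterate starting from f = 0.02:
  f = 0.02 → V = √(2·6270·0.112/(0.02·6.13·805)) = 3.772 m/s; Re = ρVD/μ = 1.667e+05; f → 0.01922
  f = 0.01922 → V = 3.848 m/s; Re = 1.701e+05; f → 0.01918
Converged (Δf/f < 1%). With the final f = 0.01918: V = √(2·6270·0.112/(0.01918·6.13·805)) = 3.852 m/s.
Q = V·A = 3.852·(π/4·0.112²) = 0.03795 m³/s = 38.0 L/s.

Q ≈ 38.0 L/s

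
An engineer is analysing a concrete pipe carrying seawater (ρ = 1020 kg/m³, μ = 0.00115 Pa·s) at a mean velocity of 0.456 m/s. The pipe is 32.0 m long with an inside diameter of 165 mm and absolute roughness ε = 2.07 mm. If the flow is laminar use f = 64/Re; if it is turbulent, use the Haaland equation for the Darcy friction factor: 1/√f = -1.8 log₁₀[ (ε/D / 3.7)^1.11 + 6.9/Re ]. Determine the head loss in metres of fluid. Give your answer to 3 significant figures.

h_f ≈ 0.0859 m

Reynolds number Re = ρVD/μ = 1020 · 0.456 · 0.165 / 0.00115 = 6.673e+04.
Re > 4000 → turbulent. Relative roughness ε/D = 0.00207/0.165 = 0.0125. Haaland: 1/√f = -1.8 log₁₀[(0.0125/3.7)^1.11 + 6.9/6.673e+04] = -1.8 log₁₀[0.00181 + 0.000103] = 4.891, so f = 0.0418.
Darcy-Weisbach: ΔP = f(L/D)(ρV²/2) = 0.0418·(32/0.165)·(1020·0.456²/2) = 0.0418·193.9·106 = 859.7 Pa.
Head loss h_f = ΔP/(ρg) = 859.7/(1020·9.81) = 0.0859 m.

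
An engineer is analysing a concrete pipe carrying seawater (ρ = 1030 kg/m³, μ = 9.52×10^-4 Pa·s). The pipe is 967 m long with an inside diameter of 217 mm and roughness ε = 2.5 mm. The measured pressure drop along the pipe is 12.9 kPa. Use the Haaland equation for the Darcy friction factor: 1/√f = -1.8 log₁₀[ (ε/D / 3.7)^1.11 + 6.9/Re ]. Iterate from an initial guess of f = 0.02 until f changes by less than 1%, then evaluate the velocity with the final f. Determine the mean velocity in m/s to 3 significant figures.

V ≈ 0.373 m/s

Rearranging Darcy-Weisbach: V = √(2·ΔP·D/(f·L·ρ)). With ε/D = 0.0025/0.217 = 0.0115, iterate starting from f = 0.02:
  f = 0.02 → V = √(2·1.29e+04·0.217/(0.02·967·1030)) = 0.5301 m/s; Re = ρVD/μ = 1.245e+05; f → 0.04028
  f = 0.04028 → V = 0.3736 m/s; Re = 8.77e+04; f → 0.04045
Converged (Δf/f < 1%). With the final f = 0.04045: V = √(2·1.29e+04·0.217/(0.04045·967·1030)) = 0.3728 m/s.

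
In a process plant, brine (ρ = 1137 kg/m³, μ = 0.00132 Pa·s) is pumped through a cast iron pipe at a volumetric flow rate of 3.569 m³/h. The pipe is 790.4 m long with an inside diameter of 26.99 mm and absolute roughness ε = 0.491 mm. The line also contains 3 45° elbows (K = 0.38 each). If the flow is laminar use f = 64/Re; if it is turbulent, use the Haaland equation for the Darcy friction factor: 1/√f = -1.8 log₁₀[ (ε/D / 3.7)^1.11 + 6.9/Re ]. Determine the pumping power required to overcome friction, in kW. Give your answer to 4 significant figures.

Q = 3.569 m³/h = 3.569/3600 = 0.0009914 m³/s.
Cross-sectional area A = πD²/4 = π(0.02699)²/4 = 0.0005721 m²; mean velocity V = Q/A = 0.0009914/0.0005721 = 1.733 m/s.
Reynolds number Re = ρVD/μ = 1137 · 1.733 · 0.02699 / 0.00132 = 4.028e+04.
Re > 4000 → turbulent. Relative roughness ε/D = 0.000491/0.02699 = 0.0182. Haaland: 1/√f = -1.8 log₁₀[(0.0182/3.7)^1.11 + 6.9/4.028e+04] = -1.8 log₁₀[0.00274 + 0.000171] = 4.565, so f = 0.04799.
Total minor-loss coefficient ΣK = 3·0.38 = 1.14.
ΔP = [f·L/D + ΣK]·(ρV²/2) = [0.04799·790.4/0.02699 + 1.14]·(1137·1.733²/2) = [1406 + 1.14]·1707 = 2.401e+06 Pa.
Pumping power P = QΔP = 0.0009914·2.401e+06 = 2380.4 W = 2.380 kW.

P ≈ 2.380 kW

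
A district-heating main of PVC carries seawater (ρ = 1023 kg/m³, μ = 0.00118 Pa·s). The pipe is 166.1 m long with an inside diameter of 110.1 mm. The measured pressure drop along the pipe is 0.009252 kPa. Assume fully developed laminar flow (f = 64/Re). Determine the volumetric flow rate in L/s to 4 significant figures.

Q ≈ 0.1702 L/s

For laminar flow, f = 64/Re with Re = ρVD/μ, so Darcy-Weisbach reduces to ΔP = 32μLV/D². Solving for V: V = ΔP·D²/(32μL) = 9.252·(0.1101)²/(32·0.00118·166.1) = 0.01788 m/s.
Check: Re = ρVD/μ = 1023·0.01788·0.1101/0.00118 = 1707 < 2300, so the laminar assumption holds.
Q = V·A = 0.01788·(π/4·0.1101²) = 0.0001702 m³/s = 0.1702 L/s.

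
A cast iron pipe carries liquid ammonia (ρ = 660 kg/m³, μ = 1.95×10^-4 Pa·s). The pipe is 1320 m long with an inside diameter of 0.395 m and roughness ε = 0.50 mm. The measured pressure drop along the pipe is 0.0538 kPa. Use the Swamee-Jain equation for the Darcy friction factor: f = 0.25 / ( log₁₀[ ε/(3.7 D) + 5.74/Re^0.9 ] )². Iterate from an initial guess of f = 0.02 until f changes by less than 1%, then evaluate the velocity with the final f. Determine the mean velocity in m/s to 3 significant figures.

V ≈ 0.0447 m/s

Rearranging Darcy-Weisbach: V = √(2·ΔP·D/(f·L·ρ)). With ε/D = 0.0005/0.395 = 0.00127, iterate starting from f = 0.02:
  f = 0.02 → V = √(2·53.8·0.395/(0.02·1320·660)) = 0.04939 m/s; Re = ρVD/μ = 6.603e+04; f → 0.02415
  f = 0.02415 → V = 0.04495 m/s; Re = 6.009e+04; f → 0.0244
  f = 0.0244 → V = 0.04472 m/s; Re = 5.979e+04; f → 0.02441
Converged (Δf/f < 1%). With the final f = 0.02441: V = √(2·53.8·0.395/(0.02441·1320·660)) = 0.04471 m/s.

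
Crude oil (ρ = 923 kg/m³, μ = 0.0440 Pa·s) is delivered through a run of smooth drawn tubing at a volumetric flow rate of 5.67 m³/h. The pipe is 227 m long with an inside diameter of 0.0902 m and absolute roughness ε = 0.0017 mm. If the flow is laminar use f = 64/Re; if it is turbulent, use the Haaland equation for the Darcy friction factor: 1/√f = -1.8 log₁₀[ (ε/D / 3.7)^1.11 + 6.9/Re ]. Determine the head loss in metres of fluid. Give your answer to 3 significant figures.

h_f ≈ 1.07 m

Q = 5.67 m³/h = 5.67/3600 = 0.001575 m³/s.
Cross-sectional area A = πD²/4 = π(0.0902)²/4 = 0.00639 m²; mean velocity V = Q/A = 0.001575/0.00639 = 0.2465 m/s.
Reynolds number Re = ρVD/μ = 923 · 0.2465 · 0.0902 / 0.044 = 466.4.
Re < 2300 → laminar flow, so f = 64/Re = 64/466.4 = 0.1372 (the turbulent correlation is not needed).
Darcy-Weisbach: ΔP = f(L/D)(ρV²/2) = 0.1372·(227/0.0902)·(923·0.2465²/2) = 0.1372·2517·28.04 = 9683 Pa.
Head loss h_f = ΔP/(ρg) = 9683/(923·9.81) = 1.07 m.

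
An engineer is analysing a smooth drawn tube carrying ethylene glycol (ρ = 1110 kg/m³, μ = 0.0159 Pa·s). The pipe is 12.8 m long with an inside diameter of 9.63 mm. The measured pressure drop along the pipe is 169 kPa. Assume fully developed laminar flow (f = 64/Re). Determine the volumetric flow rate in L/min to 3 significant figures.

For laminar flow, f = 64/Re with Re = ρVD/μ, so Darcy-Weisbach reduces to ΔP = 32μLV/D². Solving for V: V = ΔP·D²/(32μL) = 1.69e+05·(0.00963)²/(32·0.0159·12.8) = 2.406 m/s.
Check: Re = ρVD/μ = 1110·2.406·0.00963/0.0159 = 1618 < 2300, so the laminar assumption holds.
Q = V·A = 2.406·(π/4·0.00963²) = 0.0001753 m³/s = 10.5 L/min.

Q ≈ 10.5 L/min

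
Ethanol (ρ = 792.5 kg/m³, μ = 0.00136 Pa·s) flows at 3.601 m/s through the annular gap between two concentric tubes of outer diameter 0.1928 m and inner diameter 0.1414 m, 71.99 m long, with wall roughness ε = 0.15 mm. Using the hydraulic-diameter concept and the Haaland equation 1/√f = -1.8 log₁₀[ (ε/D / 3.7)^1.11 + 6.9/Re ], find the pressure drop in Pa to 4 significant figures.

ΔP ≈ 195200 Pa

Hydraulic diameter D_h = 4A/P = D_o - D_i = 0.1928 - 0.1414 = 0.0514 m.
Re = ρVD_h/μ = 792.5·3.601·0.0514/0.00136 = 1.079e+05.
ε/D_h = 0.00015/0.0514 = 0.00292; Haaland gives 1/√f = -1.8 log₁₀[0.000359+6.4e-05] = 6.072, so f = 0.02712.
ΔP = f(L/D_h)(ρV²/2) = 0.02712·71.99/0.0514·5138 = 1.952e+05 Pa.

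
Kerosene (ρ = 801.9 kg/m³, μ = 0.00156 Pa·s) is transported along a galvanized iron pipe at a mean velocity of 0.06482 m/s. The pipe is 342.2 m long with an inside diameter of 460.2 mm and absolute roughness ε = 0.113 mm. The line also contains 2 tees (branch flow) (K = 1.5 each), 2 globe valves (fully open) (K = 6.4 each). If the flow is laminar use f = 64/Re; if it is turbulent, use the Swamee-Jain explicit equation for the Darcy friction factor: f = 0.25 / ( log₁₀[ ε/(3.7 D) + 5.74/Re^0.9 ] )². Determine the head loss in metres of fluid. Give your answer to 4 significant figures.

Reynolds number Re = ρVD/μ = 801.9 · 0.06482 · 0.4602 / 0.00156 = 1.533e+04.
Re > 4000 → turbulent. Relative roughness ε/D = 0.000113/0.4602 = 0.000246. Swamee-Jain: f = 0.25/(log₁₀[0.000246/3.7 + 5.74/1.533e+04^0.9])² = 0.25/(log₁₀[6.64e-05 + 0.000981])² = 0.25/(-2.98)² = 0.02816.
Total minor-loss coefficient ΣK = 2·1.5 + 2·6.4 = 15.8.
ΔP = [f·L/D + ΣK]·(ρV²/2) = [0.02816·342.2/0.4602 + 15.8]·(801.9·0.06482²/2) = [20.94 + 15.8]·1.685 = 61.89 Pa.
Head loss h_f = ΔP/(ρg) = 61.89/(801.9·9.81) = 0.007867 m.

h_f ≈ 0.007867 m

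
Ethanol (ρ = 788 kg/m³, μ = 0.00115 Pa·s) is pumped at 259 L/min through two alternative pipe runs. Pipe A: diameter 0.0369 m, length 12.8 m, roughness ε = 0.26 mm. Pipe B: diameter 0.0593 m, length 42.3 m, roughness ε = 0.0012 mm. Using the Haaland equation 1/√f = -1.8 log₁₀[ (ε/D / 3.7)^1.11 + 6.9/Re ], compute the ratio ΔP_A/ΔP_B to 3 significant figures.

Pipe A: V = Q/A = 0.004317/0.001069 = 4.037 m/s; Re = 1.021e+05; ε/D = 0.00705; Haaland → f = 0.03453; ΔP_A = f(L/D)(ρV²/2) = 7.689e+04 Pa.
Pipe B: V = Q/A = 0.004317/0.002762 = 1.563 m/s; Re = 6.351e+04; ε/D = 2.02e-05; Haaland → f = 0.0197; ΔP_B = f(L/D)(ρV²/2) = 1.352e+04 Pa.
ΔP_A/ΔP_B = 7.689e+04/1.352e+04 = 5.69.

ΔP_A/ΔP_B ≈ 5.69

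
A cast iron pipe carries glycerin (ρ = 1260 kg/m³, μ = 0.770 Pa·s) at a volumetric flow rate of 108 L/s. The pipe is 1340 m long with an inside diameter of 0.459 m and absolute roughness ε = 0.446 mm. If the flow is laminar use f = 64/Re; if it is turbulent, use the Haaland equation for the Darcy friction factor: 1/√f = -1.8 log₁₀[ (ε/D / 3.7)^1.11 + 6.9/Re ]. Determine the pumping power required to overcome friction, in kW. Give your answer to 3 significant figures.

P ≈ 11.0 kW

Q = 108 L/s = 108/1000 = 0.108 m³/s.
Cross-sectional area A = πD²/4 = π(0.459)²/4 = 0.1655 m²; mean velocity V = Q/A = 0.108/0.1655 = 0.6527 m/s.
Reynolds number Re = ρVD/μ = 1260 · 0.6527 · 0.459 / 0.77 = 490.2.
Re < 2300 → laminar flow, so f = 64/Re = 64/490.2 = 0.1306 (the turbulent correlation is not needed).
Darcy-Weisbach: ΔP = f(L/D)(ρV²/2) = 0.1306·(1340/0.459)·(1260·0.6527²/2) = 0.1306·2919·268.4 = 1.023e+05 Pa.
Pumping power P = QΔP = 0.108·1.023e+05 = 11050 W = 11.0 kW.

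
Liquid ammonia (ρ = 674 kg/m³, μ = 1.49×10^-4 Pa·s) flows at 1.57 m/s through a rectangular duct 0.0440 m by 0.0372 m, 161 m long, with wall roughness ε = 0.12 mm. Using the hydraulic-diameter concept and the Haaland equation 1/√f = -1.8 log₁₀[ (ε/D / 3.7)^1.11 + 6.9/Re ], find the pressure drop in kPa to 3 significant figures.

Hydraulic diameter D_h = 4A/P = 4·(0.044·0.0372)/(2·(0.044+0.0372)) = 0.006547/0.1624 = 0.04032 m.
Re = ρVD_h/μ = 674·1.57·0.04032/0.000149 = 2.863e+05.
ε/D_h = 0.00012/0.04032 = 0.00298; Haaland gives 1/√f = -1.8 log₁₀[0.000367+2.41e-05] = 6.133, so f = 0.02658.
ΔP = f(L/D_h)(ρV²/2) = 0.02658·161/0.04032·830.7 = 8.819e+04 Pa.
ΔP = 88.2 kPa.

ΔP ≈ 88.2 kPa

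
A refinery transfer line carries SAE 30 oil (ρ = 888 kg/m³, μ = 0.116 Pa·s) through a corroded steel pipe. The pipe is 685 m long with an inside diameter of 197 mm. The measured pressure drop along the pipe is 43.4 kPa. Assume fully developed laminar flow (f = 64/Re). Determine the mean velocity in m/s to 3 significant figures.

V ≈ 0.662 m/s

For laminar flow, f = 64/Re with Re = ρVD/μ, so Darcy-Weisbach reduces to ΔP = 32μLV/D². Solving for V: V = ΔP·D²/(32μL) = 4.34e+04·(0.197)²/(32·0.116·685) = 0.6624 m/s.
Check: Re = ρVD/μ = 888·0.6624·0.197/0.116 = 999 < 2300, so the laminar assumption holds.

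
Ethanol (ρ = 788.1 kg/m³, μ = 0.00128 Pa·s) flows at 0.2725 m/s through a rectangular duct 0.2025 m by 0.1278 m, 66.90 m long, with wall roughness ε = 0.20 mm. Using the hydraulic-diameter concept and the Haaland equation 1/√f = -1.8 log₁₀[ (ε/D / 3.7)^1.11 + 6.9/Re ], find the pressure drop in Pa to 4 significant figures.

ΔP ≈ 335.2 Pa

Hydraulic diameter D_h = 4A/P = 4·(0.2025·0.1278)/(2·(0.2025+0.1278)) = 0.1035/0.6606 = 0.1567 m.
Re = ρVD_h/μ = 788.1·0.2725·0.1567/0.00128 = 2.629e+04.
ε/D_h = 0.0002/0.1567 = 0.00128; Haaland gives 1/√f = -1.8 log₁₀[0.000144+0.000262] = 6.105, so f = 0.02683.
ΔP = f(L/D_h)(ρV²/2) = 0.02683·66.9/0.1567·29.26 = 335.2 Pa.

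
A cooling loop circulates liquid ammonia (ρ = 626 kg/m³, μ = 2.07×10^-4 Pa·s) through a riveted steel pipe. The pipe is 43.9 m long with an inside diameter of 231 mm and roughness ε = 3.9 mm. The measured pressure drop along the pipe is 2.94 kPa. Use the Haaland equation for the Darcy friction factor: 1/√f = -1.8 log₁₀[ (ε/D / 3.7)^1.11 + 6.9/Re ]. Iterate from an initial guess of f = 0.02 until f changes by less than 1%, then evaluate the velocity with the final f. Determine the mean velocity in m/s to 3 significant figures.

V ≈ 1.04 m/s

Rearranging Darcy-Weisbach: V = √(2·ΔP·D/(f·L·ρ)). With ε/D = 0.0039/0.231 = 0.0169, iterate starting from f = 0.02:
  f = 0.02 → V = √(2·2940·0.231/(0.02·43.9·626)) = 1.572 m/s; Re = ρVD/μ = 1.098e+06; f → 0.04576
  f = 0.04576 → V = 1.039 m/s; Re = 7.26e+05; f → 0.04578
Converged (Δf/f < 1%). With the final f = 0.04578: V = √(2·2940·0.231/(0.04578·43.9·626)) = 1.039 m/s.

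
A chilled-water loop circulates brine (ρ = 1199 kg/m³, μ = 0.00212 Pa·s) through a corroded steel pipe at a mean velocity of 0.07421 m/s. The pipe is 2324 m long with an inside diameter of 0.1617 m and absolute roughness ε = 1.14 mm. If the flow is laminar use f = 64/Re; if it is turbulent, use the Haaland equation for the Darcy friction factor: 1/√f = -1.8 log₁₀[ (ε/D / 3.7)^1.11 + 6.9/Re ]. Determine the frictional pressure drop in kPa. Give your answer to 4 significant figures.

Reynolds number Re = ρVD/μ = 1199 · 0.07421 · 0.1617 / 0.00212 = 6787.
Re > 4000 → turbulent. Relative roughness ε/D = 0.00114/0.1617 = 0.00705. Haaland: 1/√f = -1.8 log₁₀[(0.00705/3.7)^1.11 + 6.9/6787] = -1.8 log₁₀[0.000957 + 0.00102] = 4.869, so f = 0.04219.
Darcy-Weisbach: ΔP = f(L/D)(ρV²/2) = 0.04219·(2324/0.1617)·(1199·0.07421²/2) = 0.04219·1.437e+04·3.302 = 2002 Pa.
ΔP = 2002 Pa = 2.002 kPa.

ΔP ≈ 2.002 kPa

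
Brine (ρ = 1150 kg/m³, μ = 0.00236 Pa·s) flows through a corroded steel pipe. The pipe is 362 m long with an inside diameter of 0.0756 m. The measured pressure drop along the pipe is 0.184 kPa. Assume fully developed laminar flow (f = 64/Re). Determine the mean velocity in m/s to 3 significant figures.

V ≈ 0.0385 m/s

For laminar flow, f = 64/Re with Re = ρVD/μ, so Darcy-Weisbach reduces to ΔP = 32μLV/D². Solving for V: V = ΔP·D²/(32μL) = 184·(0.0756)²/(32·0.00236·362) = 0.03847 m/s.
Check: Re = ρVD/μ = 1150·0.03847·0.0756/0.00236 = 1417 < 2300, so the laminar assumption holds.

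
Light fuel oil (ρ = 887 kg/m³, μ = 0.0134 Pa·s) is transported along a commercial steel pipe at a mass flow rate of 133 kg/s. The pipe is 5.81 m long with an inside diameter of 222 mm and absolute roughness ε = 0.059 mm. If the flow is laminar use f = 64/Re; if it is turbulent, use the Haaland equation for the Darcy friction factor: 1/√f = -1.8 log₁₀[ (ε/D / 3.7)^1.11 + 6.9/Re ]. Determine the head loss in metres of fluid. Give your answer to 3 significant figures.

A = πD²/4 = π(0.222)²/4 = 0.03871 m²; mean velocity V = ṁ/(ρA) = 133/(887 · 0.03871) = 3.874 m/s.
Reynolds number Re = ρVD/μ = 887 · 3.874 · 0.222 / 0.0134 = 5.693e+04.
Re > 4000 → turbulent. Relative roughness ε/D = 5.9e-05/0.222 = 0.000266. Haaland: 1/√f = -1.8 log₁₀[(0.000266/3.7)^1.11 + 6.9/5.693e+04] = -1.8 log₁₀[2.51e-05 + 0.000121] = 6.902, so f = 0.02099.
Darcy-Weisbach: ΔP = f(L/D)(ρV²/2) = 0.02099·(5.81/0.222)·(887·3.874²/2) = 0.02099·26.17·6655 = 3656 Pa.
Head loss h_f = ΔP/(ρg) = 3656/(887·9.81) = 0.420 m.

h_f ≈ 0.420 m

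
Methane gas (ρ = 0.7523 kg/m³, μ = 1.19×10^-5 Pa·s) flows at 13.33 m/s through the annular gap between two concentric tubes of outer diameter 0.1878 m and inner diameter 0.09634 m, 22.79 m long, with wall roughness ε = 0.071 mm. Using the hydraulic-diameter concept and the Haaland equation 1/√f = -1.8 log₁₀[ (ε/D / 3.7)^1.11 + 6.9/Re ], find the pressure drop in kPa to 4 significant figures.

Hydraulic diameter D_h = 4A/P = D_o - D_i = 0.1878 - 0.09634 = 0.09146 m.
Re = ρVD_h/μ = 0.7523·13.33·0.09146/1.19e-05 = 7.707e+04.
ε/D_h = 7.1e-05/0.09146 = 0.000776; Haaland gives 1/√f = -1.8 log₁₀[8.26e-05+8.95e-05] = 6.775, so f = 0.02178.
ΔP = f(L/D_h)(ρV²/2) = 0.02178·22.79/0.09146·66.84 = 362.8 Pa.
ΔP = 0.3628 kPa.

ΔP ≈ 0.3628 kPa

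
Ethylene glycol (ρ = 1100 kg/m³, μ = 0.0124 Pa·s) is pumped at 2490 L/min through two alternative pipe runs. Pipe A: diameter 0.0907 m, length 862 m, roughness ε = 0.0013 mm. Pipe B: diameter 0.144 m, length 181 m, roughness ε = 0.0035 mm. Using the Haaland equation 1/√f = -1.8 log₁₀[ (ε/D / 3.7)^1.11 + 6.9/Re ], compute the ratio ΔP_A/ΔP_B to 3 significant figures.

ΔP_A/ΔP_B ≈ 43.2

Pipe A: V = Q/A = 0.0415/0.006461 = 6.423 m/s; Re = 5.168e+04; ε/D = 1.43e-05; Haaland → f = 0.02059; ΔP_A = f(L/D)(ρV²/2) = 4.441e+06 Pa.
Pipe B: V = Q/A = 0.0415/0.01629 = 2.548 m/s; Re = 3.255e+04; ε/D = 2.43e-05; Haaland → f = 0.02291; ΔP_B = f(L/D)(ρV²/2) = 1.029e+05 Pa.
ΔP_A/ΔP_B = 4.441e+06/1.029e+05 = 43.2.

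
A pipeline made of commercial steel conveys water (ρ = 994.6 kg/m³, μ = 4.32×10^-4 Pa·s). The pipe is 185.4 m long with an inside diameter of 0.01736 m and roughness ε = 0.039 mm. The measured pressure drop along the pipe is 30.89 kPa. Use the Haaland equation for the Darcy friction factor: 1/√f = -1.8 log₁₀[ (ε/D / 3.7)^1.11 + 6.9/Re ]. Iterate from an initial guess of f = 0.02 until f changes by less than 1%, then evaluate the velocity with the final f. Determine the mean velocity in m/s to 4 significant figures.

Rearranging Darcy-Weisbach: V = √(2·ΔP·D/(f·L·ρ)). With ε/D = 3.9e-05/0.01736 = 0.00225, iterate starting from f = 0.02:
  f = 0.02 → V = √(2·3.089e+04·0.01736/(0.02·185.4·994.6)) = 0.5393 m/s; Re = ρVD/μ = 2.155e+04; f → 0.02959
  f = 0.02959 → V = 0.4434 m/s; Re = 1.772e+04; f → 0.03049
  f = 0.03049 → V = 0.4368 m/s; Re = 1.746e+04; f → 0.03056
Converged (Δf/f < 1%). With the final f = 0.03056: V = √(2·3.089e+04·0.01736/(0.03056·185.4·994.6)) = 0.4362 m/s.

V ≈ 0.4362 m/s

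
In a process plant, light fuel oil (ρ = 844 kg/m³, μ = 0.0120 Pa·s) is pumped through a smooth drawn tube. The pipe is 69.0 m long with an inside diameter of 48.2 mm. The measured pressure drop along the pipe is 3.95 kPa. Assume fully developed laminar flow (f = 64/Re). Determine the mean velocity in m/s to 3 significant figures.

For laminar flow, f = 64/Re with Re = ρVD/μ, so Darcy-Weisbach reduces to ΔP = 32μLV/D². Solving for V: V = ΔP·D²/(32μL) = 3950·(0.0482)²/(32·0.012·69) = 0.3463 m/s.
Check: Re = ρVD/μ = 844·0.3463·0.0482/0.012 = 1174 < 2300, so the laminar assumption holds.

V ≈ 0.346 m/s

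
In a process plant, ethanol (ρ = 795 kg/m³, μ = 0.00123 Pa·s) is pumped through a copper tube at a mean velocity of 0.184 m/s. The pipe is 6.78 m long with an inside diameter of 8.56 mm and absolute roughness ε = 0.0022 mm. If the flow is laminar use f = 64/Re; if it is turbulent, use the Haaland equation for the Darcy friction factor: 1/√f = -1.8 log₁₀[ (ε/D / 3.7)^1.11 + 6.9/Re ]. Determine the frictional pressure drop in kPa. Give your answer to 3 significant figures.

Reynolds number Re = ρVD/μ = 795 · 0.184 · 0.00856 / 0.00123 = 1018.
Re < 2300 → laminar flow, so f = 64/Re = 64/1018 = 0.06287 (the turbulent correlation is not needed).
Darcy-Weisbach: ΔP = f(L/D)(ρV²/2) = 0.06287·(6.78/0.00856)·(795·0.184²/2) = 0.06287·792.1·13.46 = 670.1 Pa.
ΔP = 670.1 Pa = 0.670 kPa.

ΔP ≈ 0.670 kPa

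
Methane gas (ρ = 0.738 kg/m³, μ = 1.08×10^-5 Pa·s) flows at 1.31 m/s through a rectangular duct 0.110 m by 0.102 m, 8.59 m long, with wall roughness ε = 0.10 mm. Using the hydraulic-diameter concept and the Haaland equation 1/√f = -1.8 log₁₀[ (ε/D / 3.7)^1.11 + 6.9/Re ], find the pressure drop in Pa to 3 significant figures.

ΔP ≈ 1.67 Pa

Hydraulic diameter D_h = 4A/P = 4·(0.11·0.102)/(2·(0.11+0.102)) = 0.04488/0.424 = 0.1058 m.
Re = ρVD_h/μ = 0.738·1.31·0.1058/1.08e-05 = 9475.
ε/D_h = 0.0001/0.1058 = 0.000945; Haaland gives 1/√f = -1.8 log₁₀[0.000103+0.000728] = 5.545, so f = 0.03253.
ΔP = f(L/D_h)(ρV²/2) = 0.03253·8.59/0.1058·0.6332 = 1.672 Pa.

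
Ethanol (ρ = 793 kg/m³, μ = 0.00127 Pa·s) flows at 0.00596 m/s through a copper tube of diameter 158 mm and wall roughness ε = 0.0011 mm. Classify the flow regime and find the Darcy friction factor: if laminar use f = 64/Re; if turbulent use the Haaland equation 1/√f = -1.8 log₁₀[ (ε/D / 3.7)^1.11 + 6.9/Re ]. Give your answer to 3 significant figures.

Re = ρVD/μ = 793·0.00596·0.158/0.00127 = 588.
Re < 2300 → laminar, so f = 64/Re = 0.1088 (roughness is irrelevant in laminar flow).

f ≈ 0.109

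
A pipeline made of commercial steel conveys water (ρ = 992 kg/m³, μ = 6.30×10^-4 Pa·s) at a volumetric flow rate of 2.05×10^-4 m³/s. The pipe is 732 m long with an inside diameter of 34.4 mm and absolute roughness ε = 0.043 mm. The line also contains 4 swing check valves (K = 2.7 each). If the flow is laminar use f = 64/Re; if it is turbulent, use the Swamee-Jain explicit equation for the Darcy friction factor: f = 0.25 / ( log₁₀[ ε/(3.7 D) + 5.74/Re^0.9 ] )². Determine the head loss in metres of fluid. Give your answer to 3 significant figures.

h_f ≈ 1.70 m

Cross-sectional area A = πD²/4 = π(0.0344)²/4 = 0.0009294 m²; mean velocity V = Q/A = 0.000205/0.0009294 = 0.2206 m/s.
Reynolds number Re = ρVD/μ = 992 · 0.2206 · 0.0344 / 0.00063 = 1.195e+04.
Re > 4000 → turbulent. Relative roughness ε/D = 4.3e-05/0.0344 = 0.00125. Swamee-Jain: f = 0.25/(log₁₀[0.00125/3.7 + 5.74/1.195e+04^0.9])² = 0.25/(log₁₀[0.000338 + 0.00123])² = 0.25/(-2.805)² = 0.03177.
Total minor-loss coefficient ΣK = 4·2.7 = 10.8.
ΔP = [f·L/D + ΣK]·(ρV²/2) = [0.03177·732/0.0344 + 10.8]·(992·0.2206²/2) = [676.1 + 10.8]·24.13 = 1.657e+04 Pa.
Head loss h_f = ΔP/(ρg) = 1.657e+04/(992·9.81) = 1.70 m.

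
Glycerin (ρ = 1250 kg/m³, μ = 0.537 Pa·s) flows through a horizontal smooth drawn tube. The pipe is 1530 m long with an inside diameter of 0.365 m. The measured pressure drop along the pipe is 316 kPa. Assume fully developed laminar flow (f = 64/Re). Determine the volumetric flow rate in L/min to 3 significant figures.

Q ≈ 10100 L/min

For laminar flow, f = 64/Re with Re = ρVD/μ, so Darcy-Weisbach reduces to ΔP = 32μLV/D². Solving for V: V = ΔP·D²/(32μL) = 3.16e+05·(0.365)²/(32·0.537·1530) = 1.601 m/s.
Check: Re = ρVD/μ = 1250·1.601·0.365/0.537 = 1360 < 2300, so the laminar assumption holds.
Q = V·A = 1.601·(π/4·0.365²) = 0.1675 m³/s = 10100 L/min.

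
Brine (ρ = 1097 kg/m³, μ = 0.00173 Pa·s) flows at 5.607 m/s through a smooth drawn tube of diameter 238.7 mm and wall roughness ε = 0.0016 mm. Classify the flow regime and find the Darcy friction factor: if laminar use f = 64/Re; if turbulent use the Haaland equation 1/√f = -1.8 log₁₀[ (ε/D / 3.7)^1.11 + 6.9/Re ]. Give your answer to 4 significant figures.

f ≈ 0.01202

Re = ρVD/μ = 1097·5.607·0.2387/0.00173 = 8.487e+05.
Re > 4000 → turbulent. ε/D = 1.6e-06/0.2387 = 6.7e-06; Haaland: 1/√f = -1.8 log₁₀[4.23e-07 + 8.13e-06] = 9.122, so f = 0.01202.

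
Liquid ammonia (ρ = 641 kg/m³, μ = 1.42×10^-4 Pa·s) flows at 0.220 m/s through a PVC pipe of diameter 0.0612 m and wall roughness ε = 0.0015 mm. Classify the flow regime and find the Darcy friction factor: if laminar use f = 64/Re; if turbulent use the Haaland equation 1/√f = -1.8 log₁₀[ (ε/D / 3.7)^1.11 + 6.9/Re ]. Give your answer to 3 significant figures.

Re = ρVD/μ = 641·0.22·0.0612/0.000142 = 6.078e+04.
Re > 4000 → turbulent. ε/D = 1.5e-06/0.0612 = 2.45e-05; Haaland: 1/√f = -1.8 log₁₀[1.78e-06 + 0.000114] = 7.089, so f = 0.0199.

f ≈ 0.0199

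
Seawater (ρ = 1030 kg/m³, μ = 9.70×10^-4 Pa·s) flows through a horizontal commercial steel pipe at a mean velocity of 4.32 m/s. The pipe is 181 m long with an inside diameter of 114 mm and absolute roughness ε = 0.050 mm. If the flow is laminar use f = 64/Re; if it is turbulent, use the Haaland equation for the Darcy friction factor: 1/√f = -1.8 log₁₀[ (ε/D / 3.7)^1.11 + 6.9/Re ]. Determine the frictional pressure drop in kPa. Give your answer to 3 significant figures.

ΔP ≈ 262 kPa

Reynolds number Re = ρVD/μ = 1030 · 4.32 · 0.114 / 0.00097 = 5.229e+05.
Re > 4000 → turbulent. Relative roughness ε/D = 5e-05/0.114 = 0.000439. Haaland: 1/√f = -1.8 log₁₀[(0.000439/3.7)^1.11 + 6.9/5.229e+05] = -1.8 log₁₀[4.39e-05 + 1.32e-05] = 7.639, so f = 0.01714.
Darcy-Weisbach: ΔP = f(L/D)(ρV²/2) = 0.01714·(181/0.114)·(1030·4.32²/2) = 0.01714·1588·9611 = 2.615e+05 Pa.
ΔP = 2.615e+05 Pa = 262 kPa.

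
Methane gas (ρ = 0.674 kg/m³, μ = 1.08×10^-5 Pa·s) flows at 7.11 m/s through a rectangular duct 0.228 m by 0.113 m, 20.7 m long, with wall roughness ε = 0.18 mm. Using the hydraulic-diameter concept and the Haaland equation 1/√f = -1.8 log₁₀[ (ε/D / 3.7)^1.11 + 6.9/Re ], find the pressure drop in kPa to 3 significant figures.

Hydraulic diameter D_h = 4A/P = 4·(0.228·0.113)/(2·(0.228+0.113)) = 0.1031/0.682 = 0.1511 m.
Re = ρVD_h/μ = 0.674·7.11·0.1511/1.08e-05 = 6.705e+04.
ε/D_h = 0.00018/0.1511 = 0.00119; Haaland gives 1/√f = -1.8 log₁₀[0.000133+0.000103] = 6.529, so f = 0.02346.
ΔP = f(L/D_h)(ρV²/2) = 0.02346·20.7/0.1511·17.04 = 54.74 Pa.
ΔP = 0.0547 kPa.

ΔP ≈ 0.0547 kPa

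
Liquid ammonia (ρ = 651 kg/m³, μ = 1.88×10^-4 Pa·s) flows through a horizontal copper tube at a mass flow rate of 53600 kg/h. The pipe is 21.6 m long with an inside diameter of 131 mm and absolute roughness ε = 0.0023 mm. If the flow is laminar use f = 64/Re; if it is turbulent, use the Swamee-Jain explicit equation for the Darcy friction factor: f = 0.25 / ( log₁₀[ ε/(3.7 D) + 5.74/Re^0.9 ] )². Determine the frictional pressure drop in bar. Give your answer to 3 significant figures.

ṁ = 53600 kg/h = 53600/3600 = 14.89 kg/s.
A = πD²/4 = π(0.131)²/4 = 0.01348 m²; mean velocity V = ṁ/(ρA) = 14.89/(651 · 0.01348) = 1.697 m/s.
Reynolds number Re = ρVD/μ = 651 · 1.697 · 0.131 / 0.000188 = 7.697e+05.
Re > 4000 → turbulent. Relative roughness ε/D = 2.3e-06/0.131 = 1.76e-05. Swamee-Jain: f = 0.25/(log₁₀[1.76e-05/3.7 + 5.74/7.697e+05^0.9])² = 0.25/(log₁₀[4.75e-06 + 2.89e-05])² = 0.25/(-4.473)² = 0.0125.
Darcy-Weisbach: ΔP = f(L/D)(ρV²/2) = 0.0125·(21.6/0.131)·(651·1.697²/2) = 0.0125·164.9·937.2 = 1931 Pa.
ΔP = 1931 Pa = 0.0193 bar.

ΔP ≈ 0.0193 bar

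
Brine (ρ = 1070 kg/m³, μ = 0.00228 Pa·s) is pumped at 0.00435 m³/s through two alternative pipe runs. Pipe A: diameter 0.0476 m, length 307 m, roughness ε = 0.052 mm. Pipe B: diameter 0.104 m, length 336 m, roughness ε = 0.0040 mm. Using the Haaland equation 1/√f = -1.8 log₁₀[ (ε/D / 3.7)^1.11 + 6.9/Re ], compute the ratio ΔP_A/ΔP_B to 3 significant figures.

ΔP_A/ΔP_B ≈ 44.2

Pipe A: V = Q/A = 0.00435/0.00178 = 2.444 m/s; Re = 5.461e+04; ε/D = 0.00109; Haaland → f = 0.02372; ΔP_A = f(L/D)(ρV²/2) = 4.891e+05 Pa.
Pipe B: V = Q/A = 0.00435/0.008495 = 0.5121 m/s; Re = 2.499e+04; ε/D = 3.85e-05; Haaland → f = 0.02443; ΔP_B = f(L/D)(ρV²/2) = 1.107e+04 Pa.
ΔP_A/ΔP_B = 4.891e+05/1.107e+04 = 44.2.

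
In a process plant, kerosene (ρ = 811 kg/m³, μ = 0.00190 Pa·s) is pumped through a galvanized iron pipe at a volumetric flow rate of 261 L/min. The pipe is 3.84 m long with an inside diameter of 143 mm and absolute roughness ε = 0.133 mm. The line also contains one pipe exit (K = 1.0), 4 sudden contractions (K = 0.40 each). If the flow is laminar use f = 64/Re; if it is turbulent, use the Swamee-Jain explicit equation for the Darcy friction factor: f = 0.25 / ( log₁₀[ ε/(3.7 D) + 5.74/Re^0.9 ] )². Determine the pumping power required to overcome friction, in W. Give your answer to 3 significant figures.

P ≈ 0.437 W

Q = 261 L/min = 261/60000 = 0.00435 m³/s.
Cross-sectional area A = πD²/4 = π(0.143)²/4 = 0.01606 m²; mean velocity V = Q/A = 0.00435/0.01606 = 0.2708 m/s.
Reynolds number Re = ρVD/μ = 811 · 0.2708 · 0.143 / 0.0019 = 1.653e+04.
Re > 4000 → turbulent. Relative roughness ε/D = 0.000133/0.143 = 0.00093. Swamee-Jain: f = 0.25/(log₁₀[0.00093/3.7 + 5.74/1.653e+04^0.9])² = 0.25/(log₁₀[0.000251 + 0.000917])² = 0.25/(-2.932)² = 0.02907.
Total minor-loss coefficient ΣK = 1·1 + 4·0.4 = 2.6.
ΔP = [f·L/D + ΣK]·(ρV²/2) = [0.02907·3.84/0.143 + 2.6]·(811·0.2708²/2) = [0.7807 + 2.6]·29.75 = 100.6 Pa.
Pumping power P = QΔP = 0.00435·100.6 = 0.4375 W = 0.437 W.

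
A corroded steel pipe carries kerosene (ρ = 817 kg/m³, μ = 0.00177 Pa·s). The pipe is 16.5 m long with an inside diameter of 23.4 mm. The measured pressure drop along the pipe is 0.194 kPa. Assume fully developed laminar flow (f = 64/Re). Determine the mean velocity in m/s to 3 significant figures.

For laminar flow, f = 64/Re with Re = ρVD/μ, so Darcy-Weisbach reduces to ΔP = 32μLV/D². Solving for V: V = ΔP·D²/(32μL) = 194·(0.0234)²/(32·0.00177·16.5) = 0.1137 m/s.
Check: Re = ρVD/μ = 817·0.1137·0.0234/0.00177 = 1228 < 2300, so the laminar assumption holds.

V ≈ 0.114 m/s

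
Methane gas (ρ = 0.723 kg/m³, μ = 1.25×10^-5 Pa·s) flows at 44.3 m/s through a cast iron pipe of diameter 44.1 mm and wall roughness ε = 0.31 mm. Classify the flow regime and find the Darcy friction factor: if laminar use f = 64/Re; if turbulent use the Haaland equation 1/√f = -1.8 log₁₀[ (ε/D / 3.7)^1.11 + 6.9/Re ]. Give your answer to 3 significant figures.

f ≈ 0.0344

Re = ρVD/μ = 0.723·44.3·0.0441/1.25e-05 = 1.13e+05.
Re > 4000 → turbulent. ε/D = 0.00031/0.0441 = 0.00703; Haaland: 1/√f = -1.8 log₁₀[0.000954 + 6.11e-05] = 5.389, so f = 0.03444.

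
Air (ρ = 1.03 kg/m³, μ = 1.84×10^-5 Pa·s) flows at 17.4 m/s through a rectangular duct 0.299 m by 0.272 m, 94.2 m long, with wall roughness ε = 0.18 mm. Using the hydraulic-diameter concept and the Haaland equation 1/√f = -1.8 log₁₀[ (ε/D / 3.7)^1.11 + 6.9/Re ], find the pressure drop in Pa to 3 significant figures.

ΔP ≈ 974 Pa

Hydraulic diameter D_h = 4A/P = 4·(0.299·0.272)/(2·(0.299+0.272)) = 0.3253/1.142 = 0.2849 m.
Re = ρVD_h/μ = 1.03·17.4·0.2849/1.84e-05 = 2.775e+05.
ε/D_h = 0.00018/0.2849 = 0.000632; Haaland gives 1/√f = -1.8 log₁₀[6.58e-05+2.49e-05] = 7.277, so f = 0.01888.
ΔP = f(L/D_h)(ρV²/2) = 0.01888·94.2/0.2849·155.9 = 973.7 Pa.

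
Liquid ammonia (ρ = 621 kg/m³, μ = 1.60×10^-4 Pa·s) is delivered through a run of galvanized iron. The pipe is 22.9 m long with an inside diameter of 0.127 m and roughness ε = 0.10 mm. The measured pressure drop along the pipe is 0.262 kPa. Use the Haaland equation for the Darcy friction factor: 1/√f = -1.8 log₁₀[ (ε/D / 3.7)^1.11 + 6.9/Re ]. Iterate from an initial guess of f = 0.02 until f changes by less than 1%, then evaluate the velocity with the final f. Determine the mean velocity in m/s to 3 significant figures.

Rearranging Darcy-Weisbach: V = √(2·ΔP·D/(f·L·ρ)). With ε/D = 0.0001/0.127 = 0.000787, iterate starting from f = 0.02:
  f = 0.02 → V = √(2·262·0.127/(0.02·22.9·621)) = 0.4837 m/s; Re = ρVD/μ = 2.384e+05; f → 0.01981
Converged (Δf/f < 1%). With the final f = 0.01981: V = √(2·262·0.127/(0.01981·22.9·621)) = 0.486 m/s.

V ≈ 0.486 m/s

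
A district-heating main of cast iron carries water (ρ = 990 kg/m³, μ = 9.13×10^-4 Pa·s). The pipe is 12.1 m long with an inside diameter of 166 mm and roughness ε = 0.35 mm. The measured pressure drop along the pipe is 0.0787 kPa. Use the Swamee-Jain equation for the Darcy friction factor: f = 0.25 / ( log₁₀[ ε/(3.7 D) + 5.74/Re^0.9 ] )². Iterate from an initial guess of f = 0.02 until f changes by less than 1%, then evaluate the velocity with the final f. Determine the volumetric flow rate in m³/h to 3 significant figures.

Q ≈ 22.2 m³/h

Rearranging Darcy-Weisbach: V = √(2·ΔP·D/(f·L·ρ)). With ε/D = 0.00035/0.166 = 0.00211, iterate starting from f = 0.02:
  f = 0.02 → V = √(2·78.7·0.166/(0.02·12.1·990)) = 0.3302 m/s; Re = ρVD/μ = 5.944e+04; f → 0.0266
  f = 0.0266 → V = 0.2863 m/s; Re = 5.154e+04; f → 0.02694
  f = 0.02694 → V = 0.2845 m/s; Re = 5.121e+04; f → 0.02696
Converged (Δf/f < 1%). With the final f = 0.02696: V = √(2·78.7·0.166/(0.02696·12.1·990)) = 0.2844 m/s.
Q = V·A = 0.2844·(π/4·0.166²) = 0.006156 m³/s = 22.2 m³/h.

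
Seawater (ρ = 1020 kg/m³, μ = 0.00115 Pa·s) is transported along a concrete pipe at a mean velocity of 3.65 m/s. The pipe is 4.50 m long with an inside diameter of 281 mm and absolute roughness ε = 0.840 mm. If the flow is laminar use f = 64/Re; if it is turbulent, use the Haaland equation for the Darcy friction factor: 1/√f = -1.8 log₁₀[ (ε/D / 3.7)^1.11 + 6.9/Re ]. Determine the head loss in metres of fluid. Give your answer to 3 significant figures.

Reynolds number Re = ρVD/μ = 1020 · 3.65 · 0.281 / 0.00115 = 9.097e+05.
Re > 4000 → turbulent. Relative roughness ε/D = 0.00084/0.281 = 0.00299. Haaland: 1/√f = -1.8 log₁₀[(0.00299/3.7)^1.11 + 6.9/9.097e+05] = -1.8 log₁₀[0.000369 + 7.58e-06] = 6.163, so f = 0.02633.
Darcy-Weisbach: ΔP = f(L/D)(ρV²/2) = 0.02633·(4.5/0.281)·(1020·3.65²/2) = 0.02633·16.01·6794 = 2865 Pa.
Head loss h_f = ΔP/(ρg) = 2865/(1020·9.81) = 0.286 m.

h_f ≈ 0.286 m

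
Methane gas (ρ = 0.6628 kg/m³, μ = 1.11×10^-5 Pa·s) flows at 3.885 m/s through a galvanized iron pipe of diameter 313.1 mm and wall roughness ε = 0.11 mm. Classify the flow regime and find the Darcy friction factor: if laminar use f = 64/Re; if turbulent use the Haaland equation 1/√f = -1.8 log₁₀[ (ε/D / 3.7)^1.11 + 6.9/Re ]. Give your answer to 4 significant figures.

Re = ρVD/μ = 0.6628·3.885·0.3131/1.11e-05 = 7.263e+04.
Re > 4000 → turbulent. ε/D = 0.00011/0.3131 = 0.000351; Haaland: 1/√f = -1.8 log₁₀[3.43e-05 + 9.5e-05] = 6.999, so f = 0.02041.

f ≈ 0.02041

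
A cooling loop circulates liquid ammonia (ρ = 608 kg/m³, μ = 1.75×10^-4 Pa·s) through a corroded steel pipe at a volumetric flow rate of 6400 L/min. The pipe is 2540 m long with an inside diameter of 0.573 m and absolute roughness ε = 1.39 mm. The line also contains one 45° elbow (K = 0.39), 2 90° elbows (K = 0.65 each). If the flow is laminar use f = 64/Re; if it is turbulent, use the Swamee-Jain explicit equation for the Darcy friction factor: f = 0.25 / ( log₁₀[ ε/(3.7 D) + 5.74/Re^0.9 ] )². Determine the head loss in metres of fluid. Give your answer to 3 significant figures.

Q = 6400 L/min = 6400/60000 = 0.1067 m³/s.
Cross-sectional area A = πD²/4 = π(0.573)²/4 = 0.2579 m²; mean velocity V = Q/A = 0.1067/0.2579 = 0.4136 m/s.
Reynolds number Re = ρVD/μ = 608 · 0.4136 · 0.573 / 0.000175 = 8.235e+05.
Re > 4000 → turbulent. Relative roughness ε/D = 0.00139/0.573 = 0.00243. Swamee-Jain: f = 0.25/(log₁₀[0.00243/3.7 + 5.74/8.235e+05^0.9])² = 0.25/(log₁₀[0.000656 + 2.72e-05])² = 0.25/(-3.166)² = 0.02495.
Total minor-loss coefficient ΣK = 1·0.39 + 2·0.65 = 1.69.
ΔP = [f·L/D + ΣK]·(ρV²/2) = [0.02495·2540/0.573 + 1.69]·(608·0.4136²/2) = [110.6 + 1.69]·52.02 = 5840 Pa.
Head loss h_f = ΔP/(ρg) = 5840/(608·9.81) = 0.979 m.

h_f ≈ 0.979 m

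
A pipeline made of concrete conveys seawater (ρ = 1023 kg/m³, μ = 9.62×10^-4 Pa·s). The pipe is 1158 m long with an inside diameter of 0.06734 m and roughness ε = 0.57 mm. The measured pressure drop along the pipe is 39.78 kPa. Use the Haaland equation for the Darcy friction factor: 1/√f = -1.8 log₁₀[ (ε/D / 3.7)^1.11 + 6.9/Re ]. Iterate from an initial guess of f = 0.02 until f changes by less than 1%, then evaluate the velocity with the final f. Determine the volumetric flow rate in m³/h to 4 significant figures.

Q ≈ 4.405 m³/h

Rearranging Darcy-Weisbach: V = √(2·ΔP·D/(f·L·ρ)). With ε/D = 0.00057/0.06734 = 0.00846, iterate starting from f = 0.02:
  f = 0.02 → V = √(2·3.978e+04·0.06734/(0.02·1158·1023)) = 0.4755 m/s; Re = ρVD/μ = 3.405e+04; f → 0.03769
  f = 0.03769 → V = 0.3464 m/s; Re = 2.481e+04; f → 0.0383
  f = 0.0383 → V = 0.3436 m/s; Re = 2.461e+04; f → 0.03832
Converged (Δf/f < 1%). With the final f = 0.03832: V = √(2·3.978e+04·0.06734/(0.03832·1158·1023)) = 0.3435 m/s.
Q = V·A = 0.3435·(π/4·0.06734²) = 0.001223 m³/s = 4.405 m³/h.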